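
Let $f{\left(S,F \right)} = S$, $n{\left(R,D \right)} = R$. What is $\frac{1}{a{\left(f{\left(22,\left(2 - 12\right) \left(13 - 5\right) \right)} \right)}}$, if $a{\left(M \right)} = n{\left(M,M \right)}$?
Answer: $\frac{1}{22} \approx 0.045455$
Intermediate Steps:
$a{\left(M \right)} = M$
$\frac{1}{a{\left(f{\left(22,\left(2 - 12\right) \left(13 - 5\right) \right)} \right)}} = \frac{1}{22}$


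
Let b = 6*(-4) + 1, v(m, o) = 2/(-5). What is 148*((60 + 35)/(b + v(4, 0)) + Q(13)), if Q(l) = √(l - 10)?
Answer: -70300/117 + 148*√3 ≈ -344.51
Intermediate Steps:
v(m, o) = -⅖ (v(m, o) = 2*(-⅕) = -⅖)
b = -23 (b = -24 + 1 = -23)
Q(l) = √(-10 + l)
148*((60 + 35)/(b + v(4, 0)) + Q(13)) = 148*((60 + 35)/(-23 - ⅖) + √(-10 + 13)) = 148*(95/(-117/5) + √3) = 148*(95*(-5/117) + √3) = 148*(-475/117 + √3) = -70300/117 + 148*√3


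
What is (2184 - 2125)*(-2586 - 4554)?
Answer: -421260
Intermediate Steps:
(2184 - 2125)*(-2586 - 4554) = 59*(-7140) = -421260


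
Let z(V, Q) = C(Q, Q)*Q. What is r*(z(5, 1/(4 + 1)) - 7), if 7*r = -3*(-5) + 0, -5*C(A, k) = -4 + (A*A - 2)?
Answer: -12678/875 ≈ -14.489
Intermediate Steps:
C(A, k) = 6/5 - A**2/5 (C(A, k) = -(-4 + (A*A - 2))/5 = -(-4 + (A**2 - 2))/5 = -(-4 + (-2 + A**2))/5 = -(-6 + A**2)/5 = 6/5 - A**2/5)
z(V, Q) = Q*(6/5 - Q**2/5) (z(V, Q) = (6/5 - Q**2/5)*Q = Q*(6/5 - Q**2/5))
r = 15/7 (r = (-3*(-5) + 0)/7 = (15 + 0)/7 = (1/7)*15 = 15/7 ≈ 2.1429)
r*(z(5, 1/(4 + 1)) - 7) = 15*((6 - (1/(4 + 1))**2)/(5*(4 + 1)) - 7)/7 = 15*((1/5)*(6 - (1/5)**2)/5 - 7)/7 = 15*((1/5)*(1/5)*(6 - (1/5)**2) - 7)/7 = 15*((1/5)*(1/5)*(6 - 1*1/25) - 7)/7 = 15*((1/5)*(1/5)*(6 - 1/25) - 7)/7 = 15*((1/5)*(1/5)*(149/25) - 7)/7 = 15*(149/625 - 7)/7 = (15/7)*(-4226/625) = -12678/875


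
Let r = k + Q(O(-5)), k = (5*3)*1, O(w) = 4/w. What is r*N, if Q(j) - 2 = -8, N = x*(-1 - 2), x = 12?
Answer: -324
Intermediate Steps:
N = -36 (N = 12*(-1 - 2) = 12*(-3) = -36)
Q(j) = -6 (Q(j) = 2 - 8 = -6)
k = 15 (k = 15*1 = 15)
r = 9 (r = 15 - 6 = 9)
r*N = 9*(-36) = -324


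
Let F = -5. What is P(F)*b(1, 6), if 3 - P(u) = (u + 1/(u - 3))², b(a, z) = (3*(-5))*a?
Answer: 22335/64 ≈ 348.98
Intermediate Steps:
b(a, z) = -15*a
P(u) = 3 - (u + 1/(-3 + u))² (P(u) = 3 - (u + 1/(u - 3))² = 3 - (u + 1/(-3 + u))²)
P(F)*b(1, 6) = (3 - (1 + (-5)² - 3*(-5))²/(-3 - 5)²)*(-15*1) = (3 - 1*(1 + 25 + 15)²/(-8)²)*(-15) = (3 - 1*1/64*41²)*(-15) = (3 - 1*1/64*1681)*(-15) = (3 - 1681/64)*(-15) = -1489/64*(-15) = 22335/64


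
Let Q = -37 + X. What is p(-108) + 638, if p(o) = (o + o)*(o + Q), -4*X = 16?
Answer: 32822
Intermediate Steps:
X = -4 (X = -1/4*16 = -4)
Q = -41 (Q = -37 - 4 = -41)
p(o) = 2*o*(-41 + o) (p(o) = (o + o)*(o - 41) = (2*o)*(-41 + o) = 2*o*(-41 + o))
p(-108) + 638 = 2*(-108)*(-41 - 108) + 638 = 2*(-108)*(-149) + 638 = 32184 + 638 = 32822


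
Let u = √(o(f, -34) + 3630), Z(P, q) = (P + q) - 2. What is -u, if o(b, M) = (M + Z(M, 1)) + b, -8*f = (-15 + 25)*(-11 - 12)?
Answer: -√14359/2 ≈ -59.915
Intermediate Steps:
f = 115/4 (f = -(-15 + 25)*(-11 - 12)/8 = -5*(-23)/4 = -⅛*(-230) = 115/4 ≈ 28.750)
Z(P, q) = -2 + P + q
o(b, M) = -1 + b + 2*M (o(b, M) = (M + (-2 + M + 1)) + b = (M + (-1 + M)) + b = (-1 + 2*M) + b = -1 + b + 2*M)
u = √14359/2 (u = √((-1 + 115/4 + 2*(-34)) + 3630) = √((-1 + 115/4 - 68) + 3630) = √(-161/4 + 3630) = √(14359/4) = √14359/2 ≈ 59.915)
-u = -√14359/2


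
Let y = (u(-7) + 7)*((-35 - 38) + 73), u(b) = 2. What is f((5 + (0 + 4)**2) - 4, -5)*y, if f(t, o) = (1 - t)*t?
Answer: 0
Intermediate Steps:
f(t, o) = t*(1 - t)
y = 0 (y = (2 + 7)*((-35 - 38) + 73) = 9*(-73 + 73) = 9*0 = 0)
f((5 + (0 + 4)**2) - 4, -5)*y = (((5 + (0 + 4)**2) - 4)*(1 - ((5 + (0 + 4)**2) - 4)))*0 = (((5 + 4**2) - 4)*(1 - ((5 + 4**2) - 4)))*0 = (((5 + 16) - 4)*(1 - ((5 + 16) - 4)))*0 = ((21 - 4)*(1 - (21 - 4)))*0 = (17*(1 - 1*17))*0 = (17*(1 - 17))*0 = (17*(-16))*0 = -272*0 = 0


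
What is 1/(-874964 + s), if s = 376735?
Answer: -1/498229 ≈ -2.0071e-6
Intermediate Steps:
1/(-874964 + s) = 1/(-874964 + 376735) = 1/(-498229) = -1/498229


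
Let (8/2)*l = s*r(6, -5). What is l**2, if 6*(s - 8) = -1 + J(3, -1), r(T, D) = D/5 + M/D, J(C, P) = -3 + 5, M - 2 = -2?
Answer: 2401/576 ≈ 4.1684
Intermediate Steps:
M = 0 (M = 2 - 2 = 0)
J(C, P) = 2
r(T, D) = D/5 (r(T, D) = D/5 + 0/D = D*(1/5) + 0 = D/5 + 0 = D/5)
s = 49/6 (s = 8 + (-1 + 2)/6 = 8 + (1/6)*1 = 8 + 1/6 = 49/6 ≈ 8.1667)
l = -49/24 (l = (49*((1/5)*(-5))/6)/4 = ((49/6)*(-1))/4 = (1/4)*(-49/6) = -49/24 ≈ -2.0417)
l**2 = (-49/24)**2 = 2401/576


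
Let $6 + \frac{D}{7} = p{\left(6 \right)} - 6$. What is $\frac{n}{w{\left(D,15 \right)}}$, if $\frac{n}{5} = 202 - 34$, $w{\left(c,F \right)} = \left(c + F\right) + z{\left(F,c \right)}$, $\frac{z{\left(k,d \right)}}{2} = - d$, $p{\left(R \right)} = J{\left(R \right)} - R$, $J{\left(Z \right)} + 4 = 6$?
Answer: $\frac{840}{127} \approx 6.6142$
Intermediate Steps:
$J{\left(Z \right)} = 2$ ($J{\left(Z \right)} = -4 + 6 = 2$)
$p{\left(R \right)} = 2 - R$
$z{\left(k,d \right)} = - 2 d$ ($z{\left(k,d \right)} = 2 \left(- d\right) = - 2 d$)
$D = -112$ ($D = -42 + 7 \left(\left(2 - 6\right) - 6\right) = -42 + 7 \left(-4 - 6\right) = -42 + 7 \left(-10\right) = -42 - 70 = -112$)
$w{\left(c,F \right)} = F - c$ ($w{\left(c,F \right)} = \left(c + F\right) - 2 c = \left(F + c\right) - 2 c = F - c$)
$n = 840$ ($n = 5 \left(202 - 34\right) = 5 \cdot 168 = 840$)
$\frac{n}{w{\left(D,15 \right)}} = \frac{840}{15 - -112} = \frac{840}{15 + 112} = \frac{840}{127}$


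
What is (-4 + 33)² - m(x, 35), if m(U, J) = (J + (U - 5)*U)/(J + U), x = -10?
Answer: 4168/5 ≈ 833.60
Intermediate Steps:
m(U, J) = (J + U*(-5 + U))/(J + U) (m(U, J) = (J + (-5 + U)*U)/(J + U) = (J + U*(-5 + U))/(J + U))
(-4 + 33)² - m(x, 35) = (-4 + 33)² - (35 + (-10)² - 5*(-10))/(35 - 10) = 29² - (35 + 100 + 50)/25 = 841 - 185/25 = 841 - 1*37/5 = 841 - 37/5 = 4168/5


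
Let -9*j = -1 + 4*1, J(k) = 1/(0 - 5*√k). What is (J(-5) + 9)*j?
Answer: -3 - I*√5/75 ≈ -3.0 - 0.029814*I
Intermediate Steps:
J(k) = -1/(5*√k) (J(k) = 1/(-5*√k) = -1/(5*√k))
j = -⅓ (j = -(-1 + 4*1)/9 = -(-1 + 4)/9 = -⅑*3 = -⅓ ≈ -0.33333)
(J(-5) + 9)*j = (-(-1)*I*√5/25 + 9)*(-⅓) = (I*√5/25 + 9)*(-⅓) = (9 + I*√5/25)*(-⅓) = -3 - I*√5/75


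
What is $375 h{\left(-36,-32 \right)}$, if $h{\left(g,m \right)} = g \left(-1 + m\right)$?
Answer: $445500$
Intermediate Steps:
$375 h{\left(-36,-32 \right)} = 375 \left(- 36 \left(-1 - 32\right)\right) = 375 \left(\left(-36\right) \left(-33\right)\right) = 375 \cdot 1188 = 445500$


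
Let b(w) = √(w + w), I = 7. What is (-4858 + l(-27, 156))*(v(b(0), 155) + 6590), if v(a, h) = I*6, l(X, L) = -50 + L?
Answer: -31515264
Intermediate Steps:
b(w) = √2*√w (b(w) = √(2*w) = √2*√w)
v(a, h) = 42 (v(a, h) = 7*6 = 42)
(-4858 + l(-27, 156))*(v(b(0), 155) + 6590) = (-4858 + (-50 + 156))*(42 + 6590) = (-4858 + 106)*6632 = -4752*6632 = -31515264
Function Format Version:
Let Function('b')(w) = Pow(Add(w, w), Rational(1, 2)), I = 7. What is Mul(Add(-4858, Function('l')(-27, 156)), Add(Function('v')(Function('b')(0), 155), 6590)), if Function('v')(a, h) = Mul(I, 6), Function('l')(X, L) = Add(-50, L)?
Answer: -31515264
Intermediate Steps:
Function('b')(w) = Mul(Pow(2, Rational(1, 2)), Pow(w, Rational(1, 2))) (Function('b')(w) = Pow(Mul(2, w), Rational(1, 2)) = Mul(Pow(2, Rational(1, 2)), Pow(w, Rational(1, 2))))
Function('v')(a, h) = 42 (Function('v')(a, h) = Mul(7, 6) = 42)
Mul(Add(-4858, Function('l')(-27, 156)), Add(Function('v')(Function('b')(0), 155), 6590)) = Mul(Add(-4858, Add(-50, 156)), Add(42, 6590)) = Mul(Add(-4858, 106), 6632) = Mul(-4752, 6632) = -31515264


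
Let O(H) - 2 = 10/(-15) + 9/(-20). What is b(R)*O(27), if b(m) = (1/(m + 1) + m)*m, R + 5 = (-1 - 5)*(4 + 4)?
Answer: 2581471/1040 ≈ 2482.2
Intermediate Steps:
R = -53 (R = -5 + (-1 - 5)*(4 + 4) = -5 - 6*8 = -5 - 48 = -53)
b(m) = m*(m + 1/(1 + m)) (b(m) = (1/(1 + m) + m)*m = (m + 1/(1 + m))*m = m*(m + 1/(1 + m)))
O(H) = 53/60 (O(H) = 2 + (10/(-15) + 9/(-20)) = 2 + (10*(-1/15) + 9*(-1/20)) = 2 + (-⅔ - 9/20) = 2 - 67/60 = 53/60)
b(R)*O(27) = -53*(1 - 53 + (-53)²)/(1 - 53)*(53/60) = -53*(1 - 53 + 2809)/(-52)*(53/60) = -53*(-1/52)*2757*(53/60) = (146121/52)*(53/60) = 2581471/1040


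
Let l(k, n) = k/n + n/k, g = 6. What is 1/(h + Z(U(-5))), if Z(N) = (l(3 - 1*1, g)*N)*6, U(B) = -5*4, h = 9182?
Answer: 1/8782 ≈ 0.00011387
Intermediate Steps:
U(B) = -20
Z(N) = 20*N (Z(N) = (((3 - 1*1)/6 + 6/(3 - 1*1))*N)*6 = (((3 - 1)*(⅙) + 6/(3 - 1))*N)*6 = ((2*(⅙) + 6/2)*N)*6 = ((⅓ + 6*(½))*N)*6 = ((⅓ + 3)*N)*6 = (10*N/3)*6 = 20*N)
1/(h + Z(U(-5))) = 1/(9182 + 20*(-20)) = 1/(9182 - 400) = 1/8782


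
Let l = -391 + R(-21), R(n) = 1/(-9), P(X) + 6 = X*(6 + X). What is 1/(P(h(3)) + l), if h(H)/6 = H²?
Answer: 9/25586 ≈ 0.00035175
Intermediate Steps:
h(H) = 6*H²
P(X) = -6 + X*(6 + X)
R(n) = -⅑
l = -3520/9 (l = -391 - ⅑ = -3520/9 ≈ -391.11)
1/(P(h(3)) + l) = 1/((-6 + (6*3²)² + 6*(6*3²)) - 3520/9) = 1/((-6 + (6*9)² + 6*(6*9)) - 3520/9) = 1/((-6 + 54² + 6*54) - 3520/9) = 1/((-6 + 2916 + 324) - 3520/9) = 1/(3234 - 3520/9) = 1/(25586/9) = 9/25586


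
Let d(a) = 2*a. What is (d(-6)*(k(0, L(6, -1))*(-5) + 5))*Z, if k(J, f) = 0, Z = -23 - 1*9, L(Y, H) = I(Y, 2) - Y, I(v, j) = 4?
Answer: 1920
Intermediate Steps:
L(Y, H) = 4 - Y
Z = -32 (Z = -23 - 9 = -32)
(d(-6)*(k(0, L(6, -1))*(-5) + 5))*Z = ((2*(-6))*(0*(-5) + 5))*(-32) = -12*(0 + 5)*(-32) = -12*5*(-32) = -60*(-32) = 1920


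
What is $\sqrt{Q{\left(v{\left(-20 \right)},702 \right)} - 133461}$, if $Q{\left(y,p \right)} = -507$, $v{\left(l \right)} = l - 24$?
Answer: $4 i \sqrt{8373} \approx 366.02 i$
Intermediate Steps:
$v{\left(l \right)} = -24 + l$
$\sqrt{Q{\left(v{\left(-20 \right)},702 \right)} - 133461} = \sqrt{-507 - 133461} = \sqrt{-133968} = 4 i \sqrt{8373}$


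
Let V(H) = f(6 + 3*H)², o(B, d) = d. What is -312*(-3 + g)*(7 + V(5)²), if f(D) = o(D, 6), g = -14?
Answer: 6911112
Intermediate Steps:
f(D) = 6
V(H) = 36 (V(H) = 6² = 36)
-312*(-3 + g)*(7 + V(5)²) = -312*(-3 - 14)*(7 + 36²) = -(-5304)*(7 + 1296) = -(-5304)*1303 = -312*(-22151) = 6911112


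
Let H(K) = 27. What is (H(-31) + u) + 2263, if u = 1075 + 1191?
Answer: 4556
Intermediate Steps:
u = 2266
(H(-31) + u) + 2263 = (27 + 2266) + 2263 = 2293 + 2263 = 4556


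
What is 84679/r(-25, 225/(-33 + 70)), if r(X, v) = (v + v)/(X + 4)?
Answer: -21931861/150 ≈ -1.4621e+5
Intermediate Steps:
r(X, v) = 2*v/(4 + X) (r(X, v) = (2*v)/(4 + X) = 2*v/(4 + X))
84679/r(-25, 225/(-33 + 70)) = 84679/((2*(225/(-33 + 70))/(4 - 25))) = 84679/((2*(225/37)/(-21))) = 84679/((2*(225*(1/37))*(-1/21))) = 84679/((2*(225/37)*(-1/21))) = 84679/(-150/259) = 84679*(-259/150) = -21931861/150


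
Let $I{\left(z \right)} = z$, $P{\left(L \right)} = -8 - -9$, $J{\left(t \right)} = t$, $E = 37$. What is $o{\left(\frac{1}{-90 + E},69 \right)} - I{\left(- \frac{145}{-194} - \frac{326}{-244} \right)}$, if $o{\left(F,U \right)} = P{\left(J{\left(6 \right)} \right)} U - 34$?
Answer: $\frac{194767}{5917} \approx 32.917$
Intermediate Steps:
$P{\left(L \right)} = 1$ ($P{\left(L \right)} = -8 + 9 = 1$)
$o{\left(F,U \right)} = -34 + U$ ($o{\left(F,U \right)} = 1 U - 34 = U - 34 = -34 + U$)
$o{\left(\frac{1}{-90 + E},69 \right)} - I{\left(- \frac{145}{-194} - \frac{326}{-244} \right)} = \left(-34 + 69\right) - \left(- \frac{145}{-194} - \frac{326}{-244}\right) = 35 - \left(\left(-145\right) \left(- \frac{1}{194}\right) - - \frac{163}{122}\right) = 35 - \left(\frac{145}{194} + \frac{163}{122}\right) = 35 - \frac{12328}{5917} = \frac{194767}{5917}$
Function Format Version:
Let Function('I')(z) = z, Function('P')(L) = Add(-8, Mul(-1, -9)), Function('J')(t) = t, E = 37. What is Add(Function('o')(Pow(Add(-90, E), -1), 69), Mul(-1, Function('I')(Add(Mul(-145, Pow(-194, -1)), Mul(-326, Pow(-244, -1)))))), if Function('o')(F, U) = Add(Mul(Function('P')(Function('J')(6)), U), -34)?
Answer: Rational(194767, 5917) ≈ 32.917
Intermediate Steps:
Function('P')(L) = 1 (Function('P')(L) = Add(-8, 9) = 1)
Function('o')(F, U) = Add(-34, U) (Function('o')(F, U) = Add(Mul(1, U), -34) = Add(U, -34) = Add(-34, U))
Add(Function('o')(Pow(Add(-90, E), -1), 69), Mul(-1, Function('I')(Add(Mul(-145, Pow(-194, -1)), Mul(-326, Pow(-244, -1)))))) = Add(Add(-34, 69), Mul(-1, Add(Mul(-145, Pow(-194, -1)), Mul(-326, Pow(-244, -1))))) = Add(35, Mul(-1, Add(Mul(-145, Rational(-1, 194)), Mul(-326, Rational(-1, 244))))) = Add(35, Mul(-1, Add(Rational(145, 194), Rational(163, 122)))) = Add(35, Mul(-1, Rational(12328, 5917))) = Add(35, Rational(-12328, 5917)) = Rational(194767, 5917)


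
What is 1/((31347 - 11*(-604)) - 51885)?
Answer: -1/13894 ≈ -7.1974e-5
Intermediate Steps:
1/((31347 - 11*(-604)) - 51885) = 1/((31347 + 6644) - 51885) = 1/(37991 - 51885) = 1/(-13894) = -1/13894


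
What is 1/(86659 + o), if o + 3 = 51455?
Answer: 1/138111 ≈ 7.2406e-6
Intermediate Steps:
o = 51452 (o = -3 + 51455 = 51452)
1/(86659 + o) = 1/(86659 + 51452) = 1/138111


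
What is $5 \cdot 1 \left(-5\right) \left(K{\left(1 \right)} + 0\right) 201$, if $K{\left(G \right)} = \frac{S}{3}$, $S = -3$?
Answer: $5025$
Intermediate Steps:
$K{\left(G \right)} = -1$ ($K{\left(G \right)} = - \frac{3}{3} = \left(-3\right) \frac{1}{3} = -1$)
$5 \cdot 1 \left(-5\right) \left(K{\left(1 \right)} + 0\right) 201 = 5 \cdot 1 \left(-5\right) \left(-1 + 0\right) 201 = 5 \left(-5\right) \left(-1\right) 201 = \left(-25\right) \left(-1\right) 201 = 25 \cdot 201 = 5025$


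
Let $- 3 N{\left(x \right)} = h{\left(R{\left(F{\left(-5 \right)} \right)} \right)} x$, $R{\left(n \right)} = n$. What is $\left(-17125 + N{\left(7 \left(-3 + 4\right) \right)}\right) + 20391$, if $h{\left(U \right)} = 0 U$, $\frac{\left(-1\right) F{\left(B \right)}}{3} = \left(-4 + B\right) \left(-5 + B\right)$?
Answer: $3266$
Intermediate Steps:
$F{\left(B \right)} = - 3 \left(-5 + B\right) \left(-4 + B\right)$ ($F{\left(B \right)} = - 3 \left(-4 + B\right) \left(-5 + B\right) = - 3 \left(-5 + B\right) \left(-4 + B\right)$)
$h{\left(U \right)} = 0$
$N{\left(x \right)} = 0$ ($N{\left(x \right)} = - \frac{0 x}{3} = \left(- \frac{1}{3}\right) 0 = 0$)
$\left(-17125 + N{\left(7 \left(-3 + 4\right) \right)}\right) + 20391 = \left(-17125 + 0\right) + 20391 = -17125 + 20391 = 3266$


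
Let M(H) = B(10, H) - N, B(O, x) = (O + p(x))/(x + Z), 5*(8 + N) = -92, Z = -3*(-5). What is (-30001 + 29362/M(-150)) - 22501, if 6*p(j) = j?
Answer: -61313596/1193 ≈ -51394.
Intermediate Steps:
p(j) = j/6
Z = 15
N = -132/5 (N = -8 + (⅕)*(-92) = -8 - 92/5 = -132/5 ≈ -26.400)
B(O, x) = (O + x/6)/(15 + x) (B(O, x) = (O + x/6)/(x + 15) = (O + x/6)/(15 + x))
M(H) = 132/5 + (10 + H/6)/(15 + H) (M(H) = (10 + H/6)/(15 + H) - 1*(-132/5) = (10 + H/6)/(15 + H) + 132/5 = 132/5 + (10 + H/6)/(15 + H))
(-30001 + 29362/M(-150)) - 22501 = (-30001 + 29362/(((12180 + 797*(-150))/(30*(15 - 150))))) - 22501 = (-30001 + 29362/(((1/30)*(12180 - 119550)/(-135)))) - 22501 = (-30001 + 29362/(((1/30)*(-1/135)*(-107370)))) - 22501 = (-30001 + 29362/(1193/45)) - 22501 = (-30001 + 29362*(45/1193)) - 22501 = (-30001 + 1321290/1193) - 22501 = -34469903/1193 - 22501 = -61313596/1193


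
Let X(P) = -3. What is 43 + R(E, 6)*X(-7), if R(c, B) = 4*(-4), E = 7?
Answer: 91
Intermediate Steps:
R(c, B) = -16
43 + R(E, 6)*X(-7) = 43 - 16*(-3) = 43 + 48 = 91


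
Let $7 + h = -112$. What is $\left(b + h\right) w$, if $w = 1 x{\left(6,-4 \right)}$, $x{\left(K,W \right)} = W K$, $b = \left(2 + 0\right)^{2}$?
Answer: $2760$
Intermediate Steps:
$h = -119$ ($h = -7 - 112 = -119$)
$b = 4$ ($b = 2^{2} = 4$)
$x{\left(K,W \right)} = K W$
$w = -24$ ($w = 1 \cdot 6 \left(-4\right) = 1 \left(-24\right) = -24$)
$\left(b + h\right) w = \left(4 - 119\right) \left(-24\right) = \left(-115\right) \left(-24\right) = 2760$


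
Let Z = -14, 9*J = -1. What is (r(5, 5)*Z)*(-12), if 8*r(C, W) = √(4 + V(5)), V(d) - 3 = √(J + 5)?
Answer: 7*√(63 + 6*√11) ≈ 63.734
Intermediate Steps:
J = -⅑ (J = (⅑)*(-1) = -⅑ ≈ -0.11111)
V(d) = 3 + 2*√11/3 (V(d) = 3 + √(-⅑ + 5) = 3 + √(44/9) = 3 + 2*√11/3)
r(C, W) = √(7 + 2*√11/3)/8 (r(C, W) = √(4 + (3 + 2*√11/3))/8 = √(7 + 2*√11/3)/8)
(r(5, 5)*Z)*(-12) = ((√(63 + 6*√11)/24)*(-14))*(-12) = -7*√(63 + 6*√11)/12*(-12) = 7*√(63 + 6*√11)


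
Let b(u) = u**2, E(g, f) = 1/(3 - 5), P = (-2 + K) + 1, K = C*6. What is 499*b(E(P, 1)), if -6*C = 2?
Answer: 499/4 ≈ 124.75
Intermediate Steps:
C = -1/3 (C = -1/6*2 = -1/3 ≈ -0.33333)
K = -2 (K = -1/3*6 = -2)
P = -3 (P = (-2 - 2) + 1 = -4 + 1 = -3)
E(g, f) = -1/2 (E(g, f) = 1/(-2) = -1/2)
499*b(E(P, 1)) = 499*(-1/2)**2 = 499*(1/4) = 499/4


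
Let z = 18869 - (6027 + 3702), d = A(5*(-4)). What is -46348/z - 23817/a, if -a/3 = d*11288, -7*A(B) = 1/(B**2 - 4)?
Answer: -741420277/379310 ≈ -1954.7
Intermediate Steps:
A(B) = -1/(7*(-4 + B**2)) (A(B) = -1/(7*(B**2 - 4)) = -1/(7*(-4 + B**2)))
d = -1/2772 (d = -1/(-28 + 7*(5*(-4))**2) = -1/(-28 + 7*(-20)**2) = -1/(-28 + 7*400) = -1/(-28 + 2800) = -1/2772 ≈ -0.00036075)
z = 9140 (z = 18869 - 1*9729 = 18869 - 9729 = 9140)
a = 2822/231 (a = -(-1)*11288/924 = -3*(-2822/693) = 2822/231 ≈ 12.216)
-46348/z - 23817/a = -46348/9140 - 23817/2822/231 = -46348*1/9140 - 23817*231/2822 = -11587/2285 - 323631/166 = -741420277/379310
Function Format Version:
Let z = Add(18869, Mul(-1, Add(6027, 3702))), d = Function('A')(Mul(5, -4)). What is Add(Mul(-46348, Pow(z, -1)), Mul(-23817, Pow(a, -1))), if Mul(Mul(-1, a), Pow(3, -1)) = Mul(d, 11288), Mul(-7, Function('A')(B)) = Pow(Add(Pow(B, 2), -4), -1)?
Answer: Rational(-741420277, 379310) ≈ -1954.7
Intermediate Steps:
Function('A')(B) = Mul(Rational(-1, 7), Pow(Add(-4, Pow(B, 2)), -1)) (Function('A')(B) = Mul(Rational(-1, 7), Pow(Add(Pow(B, 2), -4), -1)) = Mul(Rational(-1, 7), Pow(Add(-4, Pow(B, 2)), -1)))
d = Rational(-1, 2772) (d = Mul(-1, Pow(Add(-28, Mul(7, Pow(Mul(5, -4), 2))), -1)) = Mul(-1, Pow(Add(-28, Mul(7, Pow(-20, 2))), -1)) = Mul(-1, Pow(Add(-28, Mul(7, 400)), -1)) = Mul(-1, Pow(Add(-28, 2800), -1)) = Mul(-1, Pow(2772, -1)) = Mul(-1, Rational(1, 2772)) = Rational(-1, 2772) ≈ -0.00036075)
z = 9140 (z = Add(18869, Mul(-1, 9729)) = Add(18869, -9729) = 9140)
a = Rational(2822, 231) (a = Mul(-3, Mul(Rational(-1, 2772), 11288)) = Mul(-3, Rational(-2822, 693)) = Rational(2822, 231) ≈ 12.216)
Add(Mul(-46348, Pow(z, -1)), Mul(-23817, Pow(a, -1))) = Add(Mul(-46348, Pow(9140, -1)), Mul(-23817, Pow(Rational(2822, 231), -1))) = Add(Mul(-46348, Rational(1, 9140)), Mul(-23817, Rational(231, 2822))) = Add(Rational(-11587, 2285), Rational(-323631, 166)) = Rational(-741420277, 379310)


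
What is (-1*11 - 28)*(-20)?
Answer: 780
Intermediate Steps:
(-1*11 - 28)*(-20) = (-11 - 28)*(-20) = -39*(-20) = 780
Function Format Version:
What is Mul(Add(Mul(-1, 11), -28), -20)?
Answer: 780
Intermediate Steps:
Mul(Add(Mul(-1, 11), -28), -20) = Mul(Add(-11, -28), -20) = Mul(-39, -20) = 780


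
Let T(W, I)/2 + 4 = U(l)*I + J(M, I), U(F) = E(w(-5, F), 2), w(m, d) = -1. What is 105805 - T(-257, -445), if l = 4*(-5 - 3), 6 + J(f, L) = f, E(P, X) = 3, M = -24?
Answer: 108543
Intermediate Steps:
J(f, L) = -6 + f
l = -32 (l = 4*(-8) = -32)
U(F) = 3
T(W, I) = -68 + 6*I (T(W, I) = -8 + 2*(3*I + (-6 - 24)) = -8 + 2*(3*I - 30) = -8 + 2*(-30 + 3*I) = -8 + (-60 + 6*I) = -68 + 6*I)
105805 - T(-257, -445) = 105805 - (-68 + 6*(-445)) = 105805 - (-68 - 2670) = 105805 - 1*(-2738) = 105805 + 2738 = 108543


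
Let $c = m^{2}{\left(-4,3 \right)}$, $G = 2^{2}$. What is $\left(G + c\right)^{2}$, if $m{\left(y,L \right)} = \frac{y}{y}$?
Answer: $25$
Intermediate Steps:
$m{\left(y,L \right)} = 1$
$G = 4$
$c = 1$ ($c = 1^{2} = 1$)
$\left(G + c\right)^{2} = \left(4 + 1\right)^{2} = 5^{2} = 25$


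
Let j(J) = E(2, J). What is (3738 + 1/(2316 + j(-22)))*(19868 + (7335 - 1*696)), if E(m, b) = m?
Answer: 229674805295/2318 ≈ 9.9083e+7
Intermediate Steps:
j(J) = 2
(3738 + 1/(2316 + j(-22)))*(19868 + (7335 - 1*696)) = (3738 + 1/(2316 + 2))*(19868 + (7335 - 1*696)) = (3738 + 1/2318)*(19868 + (7335 - 696)) = (3738 + 1/2318)*(19868 + 6639) = (8664685/2318)*26507 = 229674805295/2318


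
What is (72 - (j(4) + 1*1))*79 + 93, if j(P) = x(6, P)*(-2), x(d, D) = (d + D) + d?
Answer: 8230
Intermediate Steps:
x(d, D) = D + 2*d (x(d, D) = (D + d) + d = D + 2*d)
j(P) = -24 - 2*P (j(P) = (P + 2*6)*(-2) = (P + 12)*(-2) = (12 + P)*(-2) = -24 - 2*P)
(72 - (j(4) + 1*1))*79 + 93 = (72 - ((-24 - 2*4) + 1*1))*79 + 93 = (72 - ((-24 - 8) + 1))*79 + 93 = (72 - (-32 + 1))*79 + 93 = (72 - 1*(-31))*79 + 93 = (72 + 31)*79 + 93 = 103*79 + 93 = 8137 + 93 = 8230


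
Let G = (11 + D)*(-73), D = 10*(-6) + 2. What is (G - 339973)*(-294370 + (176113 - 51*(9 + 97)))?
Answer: 41617793346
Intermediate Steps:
D = -58 (D = -60 + 2 = -58)
G = 3431 (G = (11 - 58)*(-73) = -47*(-73) = 3431)
(G - 339973)*(-294370 + (176113 - 51*(9 + 97))) = (3431 - 339973)*(-294370 + (176113 - 51*(9 + 97))) = -336542*(-294370 + (176113 - 51*106)) = -336542*(-294370 + (176113 - 1*5406)) = -336542*(-294370 + (176113 - 5406)) = -336542*(-294370 + 170707) = -336542*(-123663) = 41617793346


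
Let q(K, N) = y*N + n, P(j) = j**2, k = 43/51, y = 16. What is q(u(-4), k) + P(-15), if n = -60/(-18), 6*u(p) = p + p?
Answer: 4111/17 ≈ 241.82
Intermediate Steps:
u(p) = p/3 (u(p) = (p + p)/6 = (2*p)/6 = p/3)
k = 43/51 (k = 43*(1/51) = 43/51 ≈ 0.84314)
n = 10/3 (n = -60*(-1/18) = 10/3 ≈ 3.3333)
q(K, N) = 10/3 + 16*N (q(K, N) = 16*N + 10/3 = 10/3 + 16*N)
q(u(-4), k) + P(-15) = (10/3 + 16*(43/51)) + (-15)**2 = (10/3 + 688/51) + 225 = 286/17 + 225 = 4111/17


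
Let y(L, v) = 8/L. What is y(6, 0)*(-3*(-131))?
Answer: 524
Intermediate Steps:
y(6, 0)*(-3*(-131)) = (8/6)*(-3*(-131)) = (8*(⅙))*393 = (4/3)*393 = 524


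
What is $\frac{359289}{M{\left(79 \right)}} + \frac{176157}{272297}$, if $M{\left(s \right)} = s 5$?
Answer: $\frac{4256647776}{4676405} \approx 910.24$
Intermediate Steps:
$M{\left(s \right)} = 5 s$
$\frac{359289}{M{\left(79 \right)}} + \frac{176157}{272297} = \frac{359289}{5 \cdot 79} + \frac{176157}{272297} = \frac{359289}{395} + 176157 \cdot \frac{1}{272297} = 359289 \cdot \frac{1}{395} + \frac{7659}{11839} = \frac{359289}{395} + \frac{7659}{11839} = \frac{4256647776}{4676405}$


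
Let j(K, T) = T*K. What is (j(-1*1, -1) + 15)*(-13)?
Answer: -208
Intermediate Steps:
j(K, T) = K*T
(j(-1*1, -1) + 15)*(-13) = (-1*1*(-1) + 15)*(-13) = (-1*(-1) + 15)*(-13) = (1 + 15)*(-13) = 16*(-13) = -208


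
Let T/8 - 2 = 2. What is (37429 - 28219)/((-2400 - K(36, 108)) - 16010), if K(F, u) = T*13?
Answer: -4605/9413 ≈ -0.48922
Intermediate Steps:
T = 32 (T = 16 + 8*2 = 16 + 16 = 32)
K(F, u) = 416 (K(F, u) = 32*13 = 416)
(37429 - 28219)/((-2400 - K(36, 108)) - 16010) = (37429 - 28219)/((-2400 - 1*416) - 16010) = 9210/((-2400 - 416) - 16010) = 9210/(-2816 - 16010) = 9210/(-18826) = 9210*(-1/18826) = -4605/9413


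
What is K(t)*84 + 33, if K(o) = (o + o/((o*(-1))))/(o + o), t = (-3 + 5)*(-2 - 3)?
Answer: 396/5 ≈ 79.200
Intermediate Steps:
t = -10 (t = 2*(-5) = -10)
K(o) = (-1 + o)/(2*o) (K(o) = (o + o/((-o)))/((2*o)) = (o + o*(-1/o))*(1/(2*o)) = (o - 1)*(1/(2*o)) = (-1 + o)*(1/(2*o)) = (-1 + o)/(2*o))
K(t)*84 + 33 = ((½)*(-1 - 10)/(-10))*84 + 33 = ((½)*(-⅒)*(-11))*84 + 33 = (11/20)*84 + 33 = 231/5 + 33 = 396/5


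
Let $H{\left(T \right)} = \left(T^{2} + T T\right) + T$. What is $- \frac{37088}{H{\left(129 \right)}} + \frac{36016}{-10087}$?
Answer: $- \frac{225348176}{48145251} \approx -4.6806$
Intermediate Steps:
$H{\left(T \right)} = T + 2 T^{2}$ ($H{\left(T \right)} = \left(T^{2} + T^{2}\right) + T = 2 T^{2} + T = T + 2 T^{2}$)
$- \frac{37088}{H{\left(129 \right)}} + \frac{36016}{-10087} = - \frac{37088}{129 \left(1 + 2 \cdot 129\right)} + \frac{36016}{-10087} = - \frac{37088}{129 \left(1 + 258\right)} + 36016 \left(- \frac{1}{10087}\right) = - \frac{37088}{129 \cdot 259} - \frac{36016}{10087} = - \frac{37088}{33411} - \frac{36016}{10087} = - \frac{225348176}{48145251}$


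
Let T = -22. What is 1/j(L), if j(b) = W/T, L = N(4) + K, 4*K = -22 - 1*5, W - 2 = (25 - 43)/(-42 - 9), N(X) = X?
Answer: -187/20 ≈ -9.3500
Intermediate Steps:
W = 40/17 (W = 2 + (25 - 43)/(-42 - 9) = 2 - 18/(-51) = 2 - 18*(-1/51) = 2 + 6/17 = 40/17 ≈ 2.3529)
K = -27/4 (K = (-22 - 1*5)/4 = (-22 - 5)/4 = (¼)*(-27) = -27/4 ≈ -6.7500)
L = -11/4 (L = 4 - 27/4 = -11/4 ≈ -2.7500)
j(b) = -20/187 (j(b) = (40/17)/(-22) = (40/17)*(-1/22) = -20/187)
1/j(L) = 1/(-20/187) = -187/20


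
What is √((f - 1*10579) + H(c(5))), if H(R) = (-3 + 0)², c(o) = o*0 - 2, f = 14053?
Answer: 9*√43 ≈ 59.017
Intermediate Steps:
c(o) = -2 (c(o) = 0 - 2 = -2)
H(R) = 9 (H(R) = (-3)² = 9)
√((f - 1*10579) + H(c(5))) = √((14053 - 1*10579) + 9) = √((14053 - 10579) + 9) = √(3474 + 9) = √3483 = 9*√43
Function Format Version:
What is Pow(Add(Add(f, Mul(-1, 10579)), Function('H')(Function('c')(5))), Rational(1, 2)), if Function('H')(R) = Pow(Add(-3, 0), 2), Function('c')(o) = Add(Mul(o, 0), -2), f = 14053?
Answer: Mul(9, Pow(43, Rational(1, 2))) ≈ 59.017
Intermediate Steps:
Function('c')(o) = -2 (Function('c')(o) = Add(0, -2) = -2)
Function('H')(R) = 9 (Function('H')(R) = Pow(-3, 2) = 9)
Pow(Add(Add(f, Mul(-1, 10579)), Function('H')(Function('c')(5))), Rational(1, 2)) = Pow(Add(Add(14053, Mul(-1, 10579)), 9), Rational(1, 2)) = Pow(Add(Add(14053, -10579), 9), Rational(1, 2)) = Pow(Add(3474, 9), Rational(1, 2)) = Pow(3483, Rational(1, 2)) = Mul(9, Pow(43, Rational(1, 2)))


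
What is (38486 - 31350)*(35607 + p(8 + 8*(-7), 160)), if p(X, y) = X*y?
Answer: 199287072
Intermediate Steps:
(38486 - 31350)*(35607 + p(8 + 8*(-7), 160)) = (38486 - 31350)*(35607 + (8 + 8*(-7))*160) = 7136*(35607 + (8 - 56)*160) = 7136*(35607 - 48*160) = 7136*(35607 - 7680) = 7136*27927 = 199287072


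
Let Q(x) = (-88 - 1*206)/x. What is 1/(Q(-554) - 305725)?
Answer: -277/84685678 ≈ -3.2709e-6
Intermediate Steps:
Q(x) = -294/x (Q(x) = (-88 - 206)/x = -294/x)
1/(Q(-554) - 305725) = 1/(-294/(-554) - 305725) = 1/(-294*(-1/554) - 305725) = 1/(147/277 - 305725) = 1/(-84685678/277) = -277/84685678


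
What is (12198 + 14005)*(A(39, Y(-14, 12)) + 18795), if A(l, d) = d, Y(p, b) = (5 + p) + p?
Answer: 491882716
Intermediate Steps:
Y(p, b) = 5 + 2*p
(12198 + 14005)*(A(39, Y(-14, 12)) + 18795) = (12198 + 14005)*((5 + 2*(-14)) + 18795) = 26203*((5 - 28) + 18795) = 26203*(-23 + 18795) = 26203*18772 = 491882716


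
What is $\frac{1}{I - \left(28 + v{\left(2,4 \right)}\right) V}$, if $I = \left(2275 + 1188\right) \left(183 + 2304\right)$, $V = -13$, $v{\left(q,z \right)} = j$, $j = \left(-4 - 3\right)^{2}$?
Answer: $\frac{1}{8613482} \approx 1.161 \cdot 10^{-7}$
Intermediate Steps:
$j = 49$ ($j = \left(-7\right)^{2} = 49$)
$v{\left(q,z \right)} = 49$
$I = 8612481$ ($I = 3463 \cdot 2487 = 8612481$)
$\frac{1}{I - \left(28 + v{\left(2,4 \right)}\right) V} = \frac{1}{8612481 - \left(28 + 49\right) \left(-13\right)} = \frac{1}{8612481 - 77 \left(-13\right)} = \frac{1}{8612481 - -1001} = \frac{1}{8612481 + 1001} = \frac{1}{8613482}$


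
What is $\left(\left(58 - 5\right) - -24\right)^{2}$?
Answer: $5929$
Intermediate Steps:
$\left(\left(58 - 5\right) - -24\right)^{2} = \left(53 + 24\right)^{2} = 77^{2} = 5929$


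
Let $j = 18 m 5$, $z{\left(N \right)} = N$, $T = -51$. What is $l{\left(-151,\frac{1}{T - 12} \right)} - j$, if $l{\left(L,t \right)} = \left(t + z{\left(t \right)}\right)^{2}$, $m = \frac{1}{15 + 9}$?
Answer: $- \frac{59519}{15876} \approx -3.749$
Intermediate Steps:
$m = \frac{1}{24} \approx 0.041667$
$l{\left(L,t \right)} = 4 t^{2}$ ($l{\left(L,t \right)} = \left(t + t\right)^{2} = \left(2 t\right)^{2} = 4 t^{2}$)
$j = \frac{15}{4}$ ($j = 18 \cdot \frac{1}{24} \cdot 5 = \frac{3}{4} \cdot 5 = \frac{15}{4} \approx 3.75$)
$l{\left(-151,\frac{1}{T - 12} \right)} - j = 4 \left(\frac{1}{-51 - 12}\right)^{2} - \frac{15}{4} = 4 \left(\frac{1}{-63}\right)^{2} - \frac{15}{4} = 4 \left(- \frac{1}{63}\right)^{2} - \frac{15}{4} = 4 \cdot \frac{1}{3969} - \frac{15}{4} = \frac{4}{3969} - \frac{15}{4} = - \frac{59519}{15876}$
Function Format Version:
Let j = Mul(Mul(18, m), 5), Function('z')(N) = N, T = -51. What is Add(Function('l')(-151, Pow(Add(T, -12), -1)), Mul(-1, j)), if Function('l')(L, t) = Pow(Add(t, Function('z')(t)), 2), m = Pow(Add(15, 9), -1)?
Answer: Rational(-59519, 15876) ≈ -3.7490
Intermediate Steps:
m = Rational(1, 24) (m = Pow(24, -1) = Rational(1, 24) ≈ 0.041667)
Function('l')(L, t) = Mul(4, Pow(t, 2)) (Function('l')(L, t) = Pow(Add(t, t), 2) = Pow(Mul(2, t), 2) = Mul(4, Pow(t, 2)))
j = Rational(15, 4) (j = Mul(Mul(18, Rational(1, 24)), 5) = Mul(Rational(3, 4), 5) = Rational(15, 4) ≈ 3.7500)
Add(Function('l')(-151, Pow(Add(T, -12), -1)), Mul(-1, j)) = Add(Mul(4, Pow(Pow(Add(-51, -12), -1), 2)), Mul(-1, Rational(15, 4))) = Add(Mul(4, Pow(Pow(-63, -1), 2)), Rational(-15, 4)) = Add(Mul(4, Pow(Rational(-1, 63), 2)), Rational(-15, 4)) = Add(Mul(4, Rational(1, 3969)), Rational(-15, 4)) = Add(Rational(4, 3969), Rational(-15, 4)) = Rational(-59519, 15876)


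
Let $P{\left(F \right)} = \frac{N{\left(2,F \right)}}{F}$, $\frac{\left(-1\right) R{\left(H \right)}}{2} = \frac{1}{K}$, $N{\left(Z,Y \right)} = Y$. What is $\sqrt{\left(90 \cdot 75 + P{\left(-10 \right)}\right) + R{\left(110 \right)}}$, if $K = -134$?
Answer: $\frac{\sqrt{30305306}}{67} \approx 82.165$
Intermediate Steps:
$R{\left(H \right)} = \frac{1}{67}$ ($R{\left(H \right)} = - \frac{2}{-134} = \left(-2\right) \left(- \frac{1}{134}\right) = \frac{1}{67}$)
$P{\left(F \right)} = 1$ ($P{\left(F \right)} = \frac{F}{F} = 1$)
$\sqrt{\left(90 \cdot 75 + P{\left(-10 \right)}\right) + R{\left(110 \right)}} = \sqrt{\left(90 \cdot 75 + 1\right) + \frac{1}{67}} = \sqrt{\left(6750 + 1\right) + \frac{1}{67}} = \sqrt{6751 + \frac{1}{67}} = \sqrt{\frac{452318}{67}} = \frac{\sqrt{30305306}}{67}$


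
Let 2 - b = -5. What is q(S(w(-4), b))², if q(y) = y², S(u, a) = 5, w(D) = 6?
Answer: 625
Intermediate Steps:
b = 7 (b = 2 - 1*(-5) = 2 + 5 = 7)
q(S(w(-4), b))² = (5²)² = 25² = 625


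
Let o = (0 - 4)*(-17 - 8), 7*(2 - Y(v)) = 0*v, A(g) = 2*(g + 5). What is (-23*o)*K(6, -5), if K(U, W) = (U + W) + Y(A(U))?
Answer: -6900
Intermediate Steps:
A(g) = 10 + 2*g (A(g) = 2*(5 + g) = 10 + 2*g)
Y(v) = 2 (Y(v) = 2 - 0*v = 2 - ⅐*0 = 2 + 0 = 2)
K(U, W) = 2 + U + W (K(U, W) = (U + W) + 2 = 2 + U + W)
o = 100 (o = -4*(-25) = 100)
(-23*o)*K(6, -5) = (-23*100)*(2 + 6 - 5) = -2300*3 = -6900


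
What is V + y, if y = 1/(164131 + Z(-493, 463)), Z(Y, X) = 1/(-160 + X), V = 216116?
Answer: 10747814780807/49731694 ≈ 2.1612e+5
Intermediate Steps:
y = 303/49731694 (y = 1/(164131 + 1/(-160 + 463)) = 1/(164131 + 1/303) = 1/(49731694/303) = 303/49731694 ≈ 6.0927e-6)
V + y = 216116 + 303/49731694 = 10747814780807/49731694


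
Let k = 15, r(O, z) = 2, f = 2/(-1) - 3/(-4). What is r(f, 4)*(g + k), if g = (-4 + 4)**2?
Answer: 30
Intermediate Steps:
f = -5/4 (f = 2*(-1) - 3*(-1/4) = -2 + 3/4 = -5/4 ≈ -1.2500)
g = 0 (g = 0**2 = 0)
r(f, 4)*(g + k) = 2*(0 + 15) = 2*15 = 30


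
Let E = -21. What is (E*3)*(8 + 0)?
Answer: -504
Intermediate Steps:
(E*3)*(8 + 0) = (-21*3)*(8 + 0) = -63*8 = -504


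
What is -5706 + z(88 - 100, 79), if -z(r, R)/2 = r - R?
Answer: -5524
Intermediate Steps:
z(r, R) = -2*r + 2*R (z(r, R) = -2*(r - R) = -2*r + 2*R)
-5706 + z(88 - 100, 79) = -5706 + (-2*(88 - 100) + 2*79) = -5706 + (-2*(-12) + 158) = -5706 + (24 + 158) = -5706 + 182 = -5524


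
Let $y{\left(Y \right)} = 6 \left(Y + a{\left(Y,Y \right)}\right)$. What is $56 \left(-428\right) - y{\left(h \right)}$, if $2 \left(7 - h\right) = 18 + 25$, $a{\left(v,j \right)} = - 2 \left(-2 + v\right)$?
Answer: $-24079$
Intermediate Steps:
$a{\left(v,j \right)} = 4 - 2 v$
$h = - \frac{29}{2}$ ($h = 7 - \frac{18 + 25}{2} = 7 - \frac{43}{2} = - \frac{29}{2} \approx -14.5$)
$y{\left(Y \right)} = 24 - 6 Y$ ($y{\left(Y \right)} = 6 \left(Y - \left(-4 + 2 Y\right)\right) = 6 \left(4 - Y\right) = 24 - 6 Y$)
$56 \left(-428\right) - y{\left(h \right)} = 56 \left(-428\right) - \left(24 - -87\right) = -23968 - \left(24 + 87\right) = -23968 - 111 = -24079$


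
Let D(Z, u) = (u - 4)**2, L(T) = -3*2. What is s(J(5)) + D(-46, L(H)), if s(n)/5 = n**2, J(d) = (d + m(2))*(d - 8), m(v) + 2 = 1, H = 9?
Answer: 820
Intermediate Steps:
m(v) = -1 (m(v) = -2 + 1 = -1)
L(T) = -6
J(d) = (-1 + d)*(-8 + d) (J(d) = (d - 1)*(d - 8) = (-1 + d)*(-8 + d))
D(Z, u) = (-4 + u)**2
s(n) = 5*n**2
s(J(5)) + D(-46, L(H)) = 5*(8 + 5**2 - 9*5)**2 + (-4 - 6)**2 = 5*(8 + 25 - 45)**2 + (-10)**2 = 5*(-12)**2 + 100 = 5*144 + 100 = 720 + 100 = 820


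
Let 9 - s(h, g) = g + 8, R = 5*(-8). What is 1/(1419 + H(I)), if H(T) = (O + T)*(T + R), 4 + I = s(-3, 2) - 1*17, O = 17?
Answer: 1/1729 ≈ 0.00057837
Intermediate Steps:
R = -40
s(h, g) = 1 - g (s(h, g) = 9 - (g + 8) = 9 - (8 + g) = 9 + (-8 - g) = 1 - g)
I = -22 (I = -4 + ((1 - 1*2) - 1*17) = -4 + ((1 - 2) - 17) = -4 + (-1 - 17) = -4 - 18 = -22)
H(T) = (-40 + T)*(17 + T) (H(T) = (17 + T)*(T - 40) = (17 + T)*(-40 + T) = (-40 + T)*(17 + T))
1/(1419 + H(I)) = 1/(1419 + (-680 + (-22)² - 23*(-22))) = 1/(1419 + (-680 + 484 + 506)) = 1/(1419 + 310) = 1/1729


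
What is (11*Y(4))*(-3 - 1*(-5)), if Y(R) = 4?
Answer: 88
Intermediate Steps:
(11*Y(4))*(-3 - 1*(-5)) = (11*4)*(-3 - 1*(-5)) = 44*(-3 + 5) = 44*2 = 88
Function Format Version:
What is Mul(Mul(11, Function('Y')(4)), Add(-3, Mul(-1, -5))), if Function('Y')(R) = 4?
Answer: 88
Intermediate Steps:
Mul(Mul(11, Function('Y')(4)), Add(-3, Mul(-1, -5))) = Mul(Mul(11, 4), Add(-3, Mul(-1, -5))) = Mul(44, Add(-3, 5)) = Mul(44, 2) = 88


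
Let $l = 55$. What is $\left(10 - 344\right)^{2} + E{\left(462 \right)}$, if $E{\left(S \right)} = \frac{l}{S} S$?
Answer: $111611$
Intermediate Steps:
$E{\left(S \right)} = 55$ ($E{\left(S \right)} = \frac{55}{S} S = 55$)
$\left(10 - 344\right)^{2} + E{\left(462 \right)} = \left(10 - 344\right)^{2} + 55 = \left(-334\right)^{2} + 55 = 111556 + 55 = 111611$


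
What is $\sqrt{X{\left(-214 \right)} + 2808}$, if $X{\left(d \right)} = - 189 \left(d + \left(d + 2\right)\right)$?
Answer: $3 \sqrt{9258} \approx 288.66$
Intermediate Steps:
$X{\left(d \right)} = -378 - 378 d$ ($X{\left(d \right)} = - 189 \left(d + \left(2 + d\right)\right) = - 189 \left(2 + 2 d\right) = -378 - 378 d$)
$\sqrt{X{\left(-214 \right)} + 2808} = \sqrt{\left(-378 - -80892\right) + 2808} = \sqrt{\left(-378 + 80892\right) + 2808} = \sqrt{80514 + 2808} = \sqrt{83322} = 3 \sqrt{9258}$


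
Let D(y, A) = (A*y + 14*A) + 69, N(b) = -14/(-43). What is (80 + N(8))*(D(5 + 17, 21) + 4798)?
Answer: 19421842/43 ≈ 4.5167e+5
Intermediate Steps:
N(b) = 14/43 (N(b) = -14*(-1/43) = 14/43)
D(y, A) = 69 + 14*A + A*y (D(y, A) = (14*A + A*y) + 69 = 69 + 14*A + A*y)
(80 + N(8))*(D(5 + 17, 21) + 4798) = (80 + 14/43)*((69 + 14*21 + 21*(5 + 17)) + 4798) = 3454*((69 + 294 + 21*22) + 4798)/43 = 3454*((69 + 294 + 462) + 4798)/43 = 3454*(825 + 4798)/43 = (3454/43)*5623 = 19421842/43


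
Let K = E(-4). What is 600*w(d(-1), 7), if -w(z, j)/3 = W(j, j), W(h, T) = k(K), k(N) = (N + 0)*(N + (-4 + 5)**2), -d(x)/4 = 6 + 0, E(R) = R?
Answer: -21600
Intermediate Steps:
d(x) = -24 (d(x) = -4*(6 + 0) = -4*6 = -24)
K = -4
k(N) = N*(1 + N) (k(N) = N*(N + 1**2) = N*(N + 1) = N*(1 + N))
W(h, T) = 12 (W(h, T) = -4*(1 - 4) = -4*(-3) = 12)
w(z, j) = -36 (w(z, j) = -3*12 = -36)
600*w(d(-1), 7) = 600*(-36) = -21600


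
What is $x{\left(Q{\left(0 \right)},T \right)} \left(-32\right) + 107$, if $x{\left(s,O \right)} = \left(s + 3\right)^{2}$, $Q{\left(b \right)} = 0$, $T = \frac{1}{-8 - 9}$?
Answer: $-181$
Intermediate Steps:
$T = - \frac{1}{17}$ ($T = \frac{1}{-17} = - \frac{1}{17} \approx -0.058824$)
$x{\left(s,O \right)} = \left(3 + s\right)^{2}$
$x{\left(Q{\left(0 \right)},T \right)} \left(-32\right) + 107 = \left(3 + 0\right)^{2} \left(-32\right) + 107 = 3^{2} \left(-32\right) + 107 = 9 \left(-32\right) + 107 = -288 + 107 = -181$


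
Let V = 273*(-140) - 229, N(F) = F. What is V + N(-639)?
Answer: -39088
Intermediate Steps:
V = -38449 (V = -38220 - 229 = -38449)
V + N(-639) = -38449 - 639 = -39088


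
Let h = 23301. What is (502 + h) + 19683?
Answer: 43486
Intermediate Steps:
(502 + h) + 19683 = (502 + 23301) + 19683 = 23803 + 19683 = 43486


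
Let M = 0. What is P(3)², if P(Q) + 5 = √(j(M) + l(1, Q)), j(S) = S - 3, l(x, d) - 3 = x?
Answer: 16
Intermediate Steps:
l(x, d) = 3 + x
j(S) = -3 + S
P(Q) = -4 (P(Q) = -5 + √((-3 + 0) + (3 + 1)) = -5 + √(-3 + 4) = -5 + √1 = -5 + 1 = -4)
P(3)² = (-4)² = 16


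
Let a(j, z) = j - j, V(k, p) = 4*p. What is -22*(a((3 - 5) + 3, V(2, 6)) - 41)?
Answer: 902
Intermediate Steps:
a(j, z) = 0
-22*(a((3 - 5) + 3, V(2, 6)) - 41) = -22*(0 - 41) = -22*(-41) = 902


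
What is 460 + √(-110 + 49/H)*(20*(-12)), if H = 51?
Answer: 460 - 80*I*√283611/17 ≈ 460.0 - 2506.1*I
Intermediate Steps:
460 + √(-110 + 49/H)*(20*(-12)) = 460 + √(-110 + 49/51)*(20*(-12)) = 460 + √(-110 + 49*(1/51))*(-240) = 460 + √(-110 + 49/51)*(-240) = 460 + √(-5561/51)*(-240) = 460 + (I*√283611/51)*(-240) = 460 - 80*I*√283611/17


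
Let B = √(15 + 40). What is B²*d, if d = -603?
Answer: -33165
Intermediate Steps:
B = √55 ≈ 7.4162
B²*d = (√55)²*(-603) = 55*(-603) = -33165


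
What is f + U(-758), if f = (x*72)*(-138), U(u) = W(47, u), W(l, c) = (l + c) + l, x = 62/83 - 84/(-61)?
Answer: -110213576/5063 ≈ -21768.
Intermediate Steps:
x = 10754/5063 (x = 62*(1/83) - 84*(-1/61) = 62/83 + 84/61 = 10754/5063 ≈ 2.1240)
W(l, c) = c + 2*l (W(l, c) = (c + l) + l = c + 2*l)
U(u) = 94 + u (U(u) = u + 2*47 = u + 94 = 94 + u)
f = -106851744/5063 (f = ((10754/5063)*72)*(-138) = (774288/5063)*(-138) = -106851744/5063 ≈ -21104.)
f + U(-758) = -106851744/5063 + (94 - 758) = -106851744/5063 - 664 = -110213576/5063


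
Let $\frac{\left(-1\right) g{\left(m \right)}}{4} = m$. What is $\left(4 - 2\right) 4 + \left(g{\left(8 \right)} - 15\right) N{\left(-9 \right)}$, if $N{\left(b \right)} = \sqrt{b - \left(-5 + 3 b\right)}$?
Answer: $8 - 47 \sqrt{23} \approx -217.4$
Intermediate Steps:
$g{\left(m \right)} = - 4 m$
$N{\left(b \right)} = \sqrt{5 - 2 b}$
$\left(4 - 2\right) 4 + \left(g{\left(8 \right)} - 15\right) N{\left(-9 \right)} = \left(4 - 2\right) 4 + \left(\left(-4\right) 8 - 15\right) \sqrt{5 - -18} = 2 \cdot 4 + \left(-32 - 15\right) \sqrt{5 + 18} = 8 - 47 \sqrt{23}$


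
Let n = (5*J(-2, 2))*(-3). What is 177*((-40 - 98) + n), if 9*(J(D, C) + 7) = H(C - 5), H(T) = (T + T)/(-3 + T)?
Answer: -6136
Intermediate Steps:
H(T) = 2*T/(-3 + T) (H(T) = (2*T)/(-3 + T) = 2*T/(-3 + T))
J(D, C) = -7 + 2*(-5 + C)/(9*(-8 + C)) (J(D, C) = -7 + (2*(C - 5)/(-3 + (C - 5)))/9 = -7 + (2*(-5 + C)/(-3 + (-5 + C)))/9 = -7 + (2*(-5 + C)/(-8 + C))/9 = -7 + 2*(-5 + C)/(9*(-8 + C)))
n = 310/3 (n = (5*((494 - 61*2)/(9*(-8 + 2))))*(-3) = (5*((⅑)*(494 - 122)/(-6)))*(-3) = (5*((⅑)*(-⅙)*372))*(-3) = (5*(-62/9))*(-3) = -310/9*(-3) = 310/3 ≈ 103.33)
177*((-40 - 98) + n) = 177*((-40 - 98) + 310/3) = 177*(-138 + 310/3) = 177*(-104/3) = -6136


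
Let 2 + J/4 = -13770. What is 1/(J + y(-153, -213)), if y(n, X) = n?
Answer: -1/55241 ≈ -1.8102e-5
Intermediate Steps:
J = -55088 (J = -8 + 4*(-13770) = -8 - 55080 = -55088)
1/(J + y(-153, -213)) = 1/(-55088 - 153) = 1/(-55241) = -1/55241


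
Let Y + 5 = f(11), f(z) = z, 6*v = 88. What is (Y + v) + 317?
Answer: 1013/3 ≈ 337.67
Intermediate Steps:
v = 44/3 (v = (1/6)*88 = 44/3 ≈ 14.667)
Y = 6 (Y = -5 + 11 = 6)
(Y + v) + 317 = (6 + 44/3) + 317 = 62/3 + 317 = 1013/3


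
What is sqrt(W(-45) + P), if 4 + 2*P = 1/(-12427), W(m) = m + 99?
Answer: sqrt(111147002)/1462 ≈ 7.2111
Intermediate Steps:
W(m) = 99 + m
P = -49709/24854 (P = -2 + (1/2)/(-12427) = -2 + (1/2)*(-1/12427) = -2 - 1/24854 = -49709/24854 ≈ -2.0000)
sqrt(W(-45) + P) = sqrt((99 - 45) - 49709/24854) = sqrt(54 - 49709/24854) = sqrt(1292407/24854) = sqrt(111147002)/1462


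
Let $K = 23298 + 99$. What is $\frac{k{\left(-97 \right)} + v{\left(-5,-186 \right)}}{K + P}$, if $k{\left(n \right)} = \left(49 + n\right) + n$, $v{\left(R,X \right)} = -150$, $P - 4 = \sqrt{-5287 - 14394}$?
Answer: $- \frac{6903295}{547626482} + \frac{295 i \sqrt{19681}}{547626482} \approx -0.012606 + 7.5572 \cdot 10^{-5} i$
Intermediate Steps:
$P = 4 + i \sqrt{19681}$ ($P = 4 + \sqrt{-5287 - 14394} = 4 + \sqrt{-19681} = 4 + i \sqrt{19681} \approx 4.0 + 140.29 i$)
$k{\left(n \right)} = 49 + 2 n$
$K = 23397$
$\frac{k{\left(-97 \right)} + v{\left(-5,-186 \right)}}{K + P} = \frac{\left(49 + 2 \left(-97\right)\right) - 150}{23397 + \left(4 + i \sqrt{19681}\right)} = \frac{\left(49 - 194\right) - 150}{23401 + i \sqrt{19681}} = \frac{-145 - 150}{23401 + i \sqrt{19681}} = - \frac{295}{23401 + i \sqrt{19681}}$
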